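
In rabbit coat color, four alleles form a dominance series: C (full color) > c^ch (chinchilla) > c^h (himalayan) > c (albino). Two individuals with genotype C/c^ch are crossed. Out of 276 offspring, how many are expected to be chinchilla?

Cross: C/c^ch × C/c^ch
Allele dominance: C > c^ch > c^h > c
Offspring genotypes: 1 C/C, 2 C/c^ch, 1 c^ch/c^ch
Phenotype counts: 3 full color, 1 chinchilla
chinchilla: 1 out of 4 → fraction 1/4
Expected count = 1/4 × 276 = 69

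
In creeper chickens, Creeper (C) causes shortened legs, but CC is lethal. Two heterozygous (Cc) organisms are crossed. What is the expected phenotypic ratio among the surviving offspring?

Cross: Cc × Cc
Punnett square offspring (before lethality): 1 CC, 2 Cc, 1 cc
The CC genotype is lethal (embryos die); surviving offspring: 2 Cc, 1 cc
Ratio: 2 creeper : 1 normal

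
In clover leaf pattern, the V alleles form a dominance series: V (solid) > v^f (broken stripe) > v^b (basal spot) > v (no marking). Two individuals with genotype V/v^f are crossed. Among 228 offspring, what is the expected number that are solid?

Cross: V/v^f × V/v^f
Allele dominance: V > v^f > v^b > v
Offspring genotypes: 1 V/V, 2 V/v^f, 1 v^f/v^f
Phenotype counts: 3 solid, 1 broken stripe
solid: 3 out of 4 → fraction 3/4
Expected count = 3/4 × 228 = 171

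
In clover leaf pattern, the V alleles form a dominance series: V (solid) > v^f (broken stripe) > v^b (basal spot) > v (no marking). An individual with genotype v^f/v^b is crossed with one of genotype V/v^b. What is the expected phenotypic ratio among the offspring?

Cross: v^f/v^b × V/v^b
Allele dominance: V > v^f > v^b > v
Offspring genotypes: 1 V/v^f, 1 v^f/v^b, 1 V/v^b, 1 v^b/v^b
Phenotype counts: 2 solid, 1 broken stripe, 1 basal spot
Ratio: 2 solid : 1 broken stripe : 1 basal spot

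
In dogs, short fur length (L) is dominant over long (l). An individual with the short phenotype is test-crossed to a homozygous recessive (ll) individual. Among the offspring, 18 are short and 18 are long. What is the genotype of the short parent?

Test cross: ? × ll
Offspring: 18 short, 18 long — approximately 1:1.
A 1:1 ratio in a test cross indicates the unknown parent is heterozygous (Ll).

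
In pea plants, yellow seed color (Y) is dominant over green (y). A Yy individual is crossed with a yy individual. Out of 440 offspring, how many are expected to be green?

Punnett square for Yy × yy:
Offspring genotypes: 2 Yy, 2 yy
yellow: 2, green: 2
green: 2 out of 4 → fraction 1/2
Expected count = 1/2 × 440 = 220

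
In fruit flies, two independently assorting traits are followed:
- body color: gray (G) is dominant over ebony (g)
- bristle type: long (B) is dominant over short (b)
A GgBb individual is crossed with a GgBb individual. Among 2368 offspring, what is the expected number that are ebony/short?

Dihybrid cross GgBb × GgBb — consider each gene separately:
body color: Gg × Gg → 1 GG, 2 Gg, 1 gg → 3 G_ : 1 gg (out of 4)
bristle type: Bb × Bb → 1 BB, 2 Bb, 1 bb → 3 B_ : 1 bb (out of 4)
Combine (counts out of 4 × 4 = 16): gray/long (G_B_) = 3×3 = 9; gray/short (G_bb) = 3×1 = 3; ebony/long (ggB_) = 1×3 = 3; ebony/short (ggbb) = 1×1 = 1
Phenotype counts (out of 16): 9 gray/long, 3 gray/short, 3 ebony/long, 1 ebony/short
ebony/short: 1 out of 16 → fraction 1/16
Expected count = 1/16 × 2368 = 148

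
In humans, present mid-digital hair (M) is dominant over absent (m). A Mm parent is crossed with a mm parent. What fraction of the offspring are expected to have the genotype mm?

Punnett square for Mm × mm:
Offspring genotypes: 2 Mm, 2 mm
Total offspring: 4
Count with target: 2
Probability: 2/4 = 1/2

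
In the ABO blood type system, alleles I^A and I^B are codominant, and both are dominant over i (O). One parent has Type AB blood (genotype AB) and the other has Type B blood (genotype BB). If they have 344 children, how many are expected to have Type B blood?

Cross: AB × BB
Possible offspring genotypes: 2 AB, 2 BB
Blood type counts: 2 Type AB, 2 Type B
Probability of Type B: 2/4 = 1/2
Expected count = 1/2 × 344 = 172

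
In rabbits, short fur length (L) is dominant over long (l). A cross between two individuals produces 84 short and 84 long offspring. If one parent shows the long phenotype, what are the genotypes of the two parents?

Observed offspring: 84 short, 84 long
The observed ratio simplifies to 1:1. One parent shows long, so its genotype must be ll. A 1:1 offspring split requires the other parent to be heterozygous (Ll).
Parent genotypes: ll × Ll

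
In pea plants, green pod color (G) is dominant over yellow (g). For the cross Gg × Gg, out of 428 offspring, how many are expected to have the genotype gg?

Punnett square for Gg × Gg:
Offspring genotypes: 1 GG, 2 Gg, 1 gg
Total offspring: 4
Count with target: 1
Probability: 1/4
Expected count = 1/4 × 428 = 107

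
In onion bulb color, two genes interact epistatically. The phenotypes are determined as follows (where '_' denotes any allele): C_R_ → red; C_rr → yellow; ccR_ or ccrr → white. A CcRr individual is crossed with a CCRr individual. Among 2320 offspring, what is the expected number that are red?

Cross: CcRr × CCRr — consider each gene separately:
C gene: Cc × CC → 2 CC, 2 Cc → 4 C_ (out of 4)
R gene: Rr × Rr → 1 RR, 2 Rr, 1 rr → 3 R_ : 1 rr (out of 4)
Genotype classes (out of 4 × 4 = 16): C_R_ = 4×3 = 12; C_rr = 4×1 = 4
Apply the phenotype rules: C_R_ (12) → red; C_rr (4) → yellow
Phenotype counts (out of 16): 12 red, 4 yellow
red: 12 out of 16 → fraction 3/4
Expected count = 3/4 × 2320 = 1740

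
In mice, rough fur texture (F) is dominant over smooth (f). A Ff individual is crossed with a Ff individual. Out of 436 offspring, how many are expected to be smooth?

Punnett square for Ff × Ff:
Offspring genotypes: 1 FF, 2 Ff, 1 ff
rough: 3, smooth: 1
smooth: 1 out of 4 → fraction 1/4
Expected count = 1/4 × 436 = 109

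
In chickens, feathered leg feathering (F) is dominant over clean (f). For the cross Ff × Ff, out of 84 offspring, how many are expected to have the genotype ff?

Punnett square for Ff × Ff:
Offspring genotypes: 1 FF, 2 Ff, 1 ff
Total offspring: 4
Count with target: 1
Probability: 1/4
Expected count = 1/4 × 84 = 21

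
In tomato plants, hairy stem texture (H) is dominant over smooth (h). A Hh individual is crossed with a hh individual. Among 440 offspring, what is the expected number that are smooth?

Punnett square for Hh × hh:
Offspring genotypes: 2 Hh, 2 hh
hairy: 2, smooth: 2
smooth: 2 out of 4 → fraction 1/2
Expected count = 1/2 × 440 = 220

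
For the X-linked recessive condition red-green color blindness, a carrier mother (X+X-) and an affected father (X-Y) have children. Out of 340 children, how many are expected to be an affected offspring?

Cross: X+X- × X-Y
Offspring: 1 X+X-, 1 X+Y, 1 X-X-, 1 X-Y
Probability of an affected offspring: 2/4 = 1/2
Expected count = 1/2 × 340 = 170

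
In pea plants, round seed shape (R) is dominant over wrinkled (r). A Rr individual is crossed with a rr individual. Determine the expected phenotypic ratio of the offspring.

Punnett square for Rr × rr:
Offspring genotypes: 2 Rr, 2 rr
round: 2, wrinkled: 2
Ratio: 1:1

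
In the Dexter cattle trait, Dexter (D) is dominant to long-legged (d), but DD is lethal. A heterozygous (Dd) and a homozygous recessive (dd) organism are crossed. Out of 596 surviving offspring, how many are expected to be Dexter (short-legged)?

Cross: Dd × dd
Punnett square offspring (before lethality): 2 Dd, 2 dd
No DD offspring are produced in this cross.
Dexter (short-legged): 2 out of 4 → fraction 1/2
Expected count = 1/2 × 596 = 298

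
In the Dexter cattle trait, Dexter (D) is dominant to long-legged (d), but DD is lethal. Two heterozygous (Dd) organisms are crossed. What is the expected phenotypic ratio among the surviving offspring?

Cross: Dd × Dd
Punnett square offspring (before lethality): 1 DD, 2 Dd, 1 dd
The DD genotype is lethal (embryos die); surviving offspring: 2 Dd, 1 dd
Ratio: 2 Dexter (short-legged) : 1 long-legged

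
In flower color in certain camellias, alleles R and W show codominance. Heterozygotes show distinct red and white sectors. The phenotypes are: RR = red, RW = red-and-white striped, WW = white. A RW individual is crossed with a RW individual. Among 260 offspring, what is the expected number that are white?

Punnett square for RW × RW:
Offspring genotypes: 1 RR, 2 RW, 1 WW
Phenotype counts: 1 red, 2 red-and-white striped, 1 white
white: 1 out of 4 → fraction 1/4
Expected count = 1/4 × 260 = 65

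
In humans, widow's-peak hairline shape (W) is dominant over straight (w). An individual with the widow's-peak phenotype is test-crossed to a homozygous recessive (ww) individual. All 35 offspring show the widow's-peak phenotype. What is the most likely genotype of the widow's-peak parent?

Test cross: ? × ww
All offspring are widow's-peak.
If the unknown parent were heterozygous (Ww), about half of 35 offspring would be straight; none are. The unknown parent is most likely homozygous dominant (WW).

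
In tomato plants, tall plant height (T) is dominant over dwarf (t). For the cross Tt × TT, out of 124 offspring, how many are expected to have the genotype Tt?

Punnett square for Tt × TT:
Offspring genotypes: 2 TT, 2 Tt
Total offspring: 4
Count with target: 2
Probability: 2/4 = 1/2
Expected count = 1/2 × 124 = 62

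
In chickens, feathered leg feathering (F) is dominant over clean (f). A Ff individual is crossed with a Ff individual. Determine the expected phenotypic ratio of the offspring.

Punnett square for Ff × Ff:
Offspring genotypes: 1 FF, 2 Ff, 1 ff
feathered: 3, clean: 1
Ratio: 3:1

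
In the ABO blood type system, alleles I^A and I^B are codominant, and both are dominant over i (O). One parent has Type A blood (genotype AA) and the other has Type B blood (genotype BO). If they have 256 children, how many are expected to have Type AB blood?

Cross: AA × BO
Possible offspring genotypes: 2 AB, 2 AO
Blood type counts: 2 Type AB, 2 Type A
Probability of Type AB: 2/4 = 1/2
Expected count = 1/2 × 256 = 128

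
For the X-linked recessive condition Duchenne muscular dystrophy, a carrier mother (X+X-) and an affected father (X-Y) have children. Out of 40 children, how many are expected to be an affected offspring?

Cross: X+X- × X-Y
Offspring: 1 X+X-, 1 X+Y, 1 X-X-, 1 X-Y
Probability of an affected offspring: 2/4 = 1/2
Expected count = 1/2 × 40 = 20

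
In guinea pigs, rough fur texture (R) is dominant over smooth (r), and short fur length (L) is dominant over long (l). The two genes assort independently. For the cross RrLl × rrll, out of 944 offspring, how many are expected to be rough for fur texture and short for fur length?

Dihybrid cross RrLl × rrll — consider each gene separately:
fur texture: Rr × rr → 2 Rr, 2 rr → 2 R_ : 2 rr (out of 4)
fur length: Ll × ll → 2 Ll, 2 ll → 2 L_ : 2 ll (out of 4)
Looking for: rough (R_) and short (L_)
P(rough) = 2/4, P(short) = 2/4
P(both) = 2/4 × 2/4 = 4/16 = 1/4
Expected count = 1/4 × 944 = 236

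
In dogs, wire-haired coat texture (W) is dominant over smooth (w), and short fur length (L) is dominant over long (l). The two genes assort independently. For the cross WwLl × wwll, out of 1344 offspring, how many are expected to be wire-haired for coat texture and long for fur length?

Dihybrid cross WwLl × wwll — consider each gene separately:
coat texture: Ww × ww → 2 Ww, 2 ww → 2 W_ : 2 ww (out of 4)
fur length: Ll × ll → 2 Ll, 2 ll → 2 L_ : 2 ll (out of 4)
Looking for: wire-haired (W_) and long (ll)
P(wire-haired) = 2/4, P(long) = 2/4
P(both) = 2/4 × 2/4 = 4/16 = 1/4
Expected count = 1/4 × 1344 = 336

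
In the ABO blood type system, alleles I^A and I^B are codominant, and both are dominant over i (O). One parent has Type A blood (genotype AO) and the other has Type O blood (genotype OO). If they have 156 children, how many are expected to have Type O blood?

Cross: AO × OO
Possible offspring genotypes: 2 AO, 2 OO
Blood type counts: 2 Type A, 2 Type O
Probability of Type O: 2/4 = 1/2
Expected count = 1/2 × 156 = 78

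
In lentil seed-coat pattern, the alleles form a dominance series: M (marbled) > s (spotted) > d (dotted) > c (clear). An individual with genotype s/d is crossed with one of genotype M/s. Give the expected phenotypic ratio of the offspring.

Cross: s/d × M/s
Allele dominance: M > s > d > c
Offspring genotypes: 1 M/s, 1 s/s, 1 M/d, 1 s/d
Phenotype counts: 2 marbled, 2 spotted
Ratio: 1 marbled : 1 spotted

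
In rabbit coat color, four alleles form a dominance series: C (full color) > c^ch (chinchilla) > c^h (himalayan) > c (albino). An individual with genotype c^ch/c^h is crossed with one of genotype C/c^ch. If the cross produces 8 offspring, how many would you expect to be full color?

Cross: c^ch/c^h × C/c^ch
Allele dominance: C > c^ch > c^h > c
Offspring genotypes: 1 C/c^ch, 1 c^ch/c^ch, 1 C/c^h, 1 c^ch/c^h
Phenotype counts: 2 full color, 2 chinchilla
full color: 2 out of 4 → fraction 1/2
Expected count = 1/2 × 8 = 4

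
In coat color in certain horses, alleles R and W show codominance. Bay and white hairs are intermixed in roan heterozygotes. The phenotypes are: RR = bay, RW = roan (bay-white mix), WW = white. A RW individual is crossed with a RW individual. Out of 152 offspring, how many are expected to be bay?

Punnett square for RW × RW:
Offspring genotypes: 1 RR, 2 RW, 1 WW
Phenotype counts: 1 bay, 2 roan (bay-white mix), 1 white
bay: 1 out of 4 → fraction 1/4
Expected count = 1/4 × 152 = 38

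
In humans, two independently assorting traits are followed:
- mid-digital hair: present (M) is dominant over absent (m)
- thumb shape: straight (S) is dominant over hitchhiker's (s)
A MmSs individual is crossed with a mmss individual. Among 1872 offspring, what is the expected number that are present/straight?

Dihybrid cross MmSs × mmss — consider each gene separately:
mid-digital hair: Mm × mm → 2 Mm, 2 mm → 2 M_ : 2 mm (out of 4)
thumb shape: Ss × ss → 2 Ss, 2 ss → 2 S_ : 2 ss (out of 4)
Combine (counts out of 4 × 4 = 16): present/straight (M_S_) = 2×2 = 4; present/hitchhiker's (M_ss) = 2×2 = 4; absent/straight (mmS_) = 2×2 = 4; absent/hitchhiker's (mmss) = 2×2 = 4
Phenotype counts (out of 16): 4 present/straight, 4 present/hitchhiker's, 4 absent/straight, 4 absent/hitchhiker's
present/straight: 4 out of 16 → fraction 1/4
Expected count = 1/4 × 1872 = 468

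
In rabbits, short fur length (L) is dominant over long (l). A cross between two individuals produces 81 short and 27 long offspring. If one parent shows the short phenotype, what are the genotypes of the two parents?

Observed offspring: 81 short, 27 long
The observed ratio simplifies to 3:1. Long (ll) offspring appear, so each parent must contribute one l allele. The parent stated to show short carries L, so it is Ll. The other parent is then either Ll or ll: Ll × ll would give a 1:1 split, whereas Ll × Ll gives 3:1 — matching the data. So both parents are heterozygous (Ll × Ll).
Parent genotypes: Ll × Ll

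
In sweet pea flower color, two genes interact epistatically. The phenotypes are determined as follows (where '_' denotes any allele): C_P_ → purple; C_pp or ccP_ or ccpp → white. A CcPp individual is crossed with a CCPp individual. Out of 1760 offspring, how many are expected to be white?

Cross: CcPp × CCPp — consider each gene separately:
C gene: Cc × CC → 2 CC, 2 Cc → 4 C_ (out of 4)
P gene: Pp × Pp → 1 PP, 2 Pp, 1 pp → 3 P_ : 1 pp (out of 4)
Genotype classes (out of 4 × 4 = 16): C_P_ = 4×3 = 12; C_pp = 4×1 = 4
Apply the phenotype rules: C_P_ (12) → purple; C_pp (4) → white
Phenotype counts (out of 16): 12 purple, 4 white
white: 4 out of 16 → fraction 1/4
Expected count = 1/4 × 1760 = 440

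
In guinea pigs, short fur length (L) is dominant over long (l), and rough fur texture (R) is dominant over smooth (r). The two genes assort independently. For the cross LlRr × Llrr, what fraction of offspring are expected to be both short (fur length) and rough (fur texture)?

Dihybrid cross LlRr × Llrr — consider each gene separately:
fur length: Ll × Ll → 1 LL, 2 Ll, 1 ll → 3 L_ : 1 ll (out of 4)
fur texture: Rr × rr → 2 Rr, 2 rr → 2 R_ : 2 rr (out of 4)
Looking for: short (L_) and rough (R_)
P(short) = 3/4, P(rough) = 2/4
P(both) = 3/4 × 2/4 = 6/16 = 3/8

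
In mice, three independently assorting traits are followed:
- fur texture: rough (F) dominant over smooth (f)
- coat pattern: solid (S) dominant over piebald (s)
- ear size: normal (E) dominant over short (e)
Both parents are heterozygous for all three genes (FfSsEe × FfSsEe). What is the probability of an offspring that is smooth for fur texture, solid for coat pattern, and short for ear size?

Trihybrid cross: FfSsEe × FfSsEe
Each trait segregates independently with a 3:1 phenotypic ratio, so each gene contributes 3/4 (dominant) or 1/4 (recessive).
Target: smooth (fur texture), solid (coat pattern), short (ear size)
Probability = product of independent per-trait probabilities
= 1/4 × 3/4 × 1/4 = 3/64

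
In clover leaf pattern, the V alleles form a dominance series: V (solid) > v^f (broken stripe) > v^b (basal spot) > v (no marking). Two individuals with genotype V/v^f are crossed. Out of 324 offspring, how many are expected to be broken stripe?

Cross: V/v^f × V/v^f
Allele dominance: V > v^f > v^b > v
Offspring genotypes: 1 V/V, 2 V/v^f, 1 v^f/v^f
Phenotype counts: 3 solid, 1 broken stripe
broken stripe: 1 out of 4 → fraction 1/4
Expected count = 1/4 × 324 = 81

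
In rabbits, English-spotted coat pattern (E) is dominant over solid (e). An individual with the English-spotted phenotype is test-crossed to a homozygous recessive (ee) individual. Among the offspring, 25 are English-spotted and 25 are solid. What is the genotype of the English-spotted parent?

Test cross: ? × ee
Offspring: 25 English-spotted, 25 solid — approximately 1:1.
A 1:1 ratio in a test cross indicates the unknown parent is heterozygous (Ee).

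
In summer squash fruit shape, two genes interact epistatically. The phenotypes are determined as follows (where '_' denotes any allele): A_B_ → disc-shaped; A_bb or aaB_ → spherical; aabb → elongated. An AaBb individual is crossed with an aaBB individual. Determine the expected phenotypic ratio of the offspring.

Cross: AaBb × aaBB — consider each gene separately:
A gene: Aa × aa → 2 Aa, 2 aa → 2 A_ : 2 aa (out of 4)
B gene: Bb × BB → 2 BB, 2 Bb → 4 B_ (out of 4)
Genotype classes (out of 4 × 4 = 16): A_B_ = 2×4 = 8; aaB_ = 2×4 = 8
Apply the phenotype rules: A_B_ (8) → disc-shaped; aaB_ (8) → spherical
Phenotype counts (out of 16): 8 disc-shaped, 8 spherical
Ratio: 1 disc-shaped : 1 spherical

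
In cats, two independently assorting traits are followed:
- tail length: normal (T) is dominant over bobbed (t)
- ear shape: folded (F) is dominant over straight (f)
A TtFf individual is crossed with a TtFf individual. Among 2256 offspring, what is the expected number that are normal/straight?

Dihybrid cross TtFf × TtFf — consider each gene separately:
tail length: Tt × Tt → 1 TT, 2 Tt, 1 tt → 3 T_ : 1 tt (out of 4)
ear shape: Ff × Ff → 1 FF, 2 Ff, 1 ff → 3 F_ : 1 ff (out of 4)
Combine (counts out of 4 × 4 = 16): normal/folded (T_F_) = 3×3 = 9; normal/straight (T_ff) = 3×1 = 3; bobbed/folded (ttF_) = 1×3 = 3; bobbed/straight (ttff) = 1×1 = 1
Phenotype counts (out of 16): 9 normal/folded, 3 normal/straight, 3 bobbed/folded, 1 bobbed/straight
normal/straight: 3 out of 16 → fraction 3/16
Expected count = 3/16 × 2256 = 423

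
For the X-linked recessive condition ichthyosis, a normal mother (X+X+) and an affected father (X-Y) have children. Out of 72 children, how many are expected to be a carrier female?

Cross: X+X+ × X-Y
Offspring: 2 X+X-, 2 X+Y
Probability of a carrier female: 2/4 = 1/2
Expected count = 1/2 × 72 = 36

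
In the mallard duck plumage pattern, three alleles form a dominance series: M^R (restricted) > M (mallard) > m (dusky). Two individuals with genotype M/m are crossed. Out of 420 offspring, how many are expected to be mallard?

Cross: M/m × M/m
Allele dominance: M^R > M > m
Offspring genotypes: 1 M/M, 2 M/m, 1 m/m
Phenotype counts: 3 mallard, 1 dusky
mallard: 3 out of 4 → fraction 3/4
Expected count = 3/4 × 420 = 315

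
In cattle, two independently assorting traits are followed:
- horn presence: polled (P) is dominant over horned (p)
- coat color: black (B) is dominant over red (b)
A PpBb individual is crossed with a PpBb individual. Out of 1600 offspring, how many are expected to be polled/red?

Dihybrid cross PpBb × PpBb — consider each gene separately:
horn presence: Pp × Pp → 1 PP, 2 Pp, 1 pp → 3 P_ : 1 pp (out of 4)
coat color: Bb × Bb → 1 BB, 2 Bb, 1 bb → 3 B_ : 1 bb (out of 4)
Combine (counts out of 4 × 4 = 16): polled/black (P_B_) = 3×3 = 9; polled/red (P_bb) = 3×1 = 3; horned/black (ppB_) = 1×3 = 3; horned/red (ppbb) = 1×1 = 1
Phenotype counts (out of 16): 9 polled/black, 3 polled/red, 3 horned/black, 1 horned/red
polled/red: 3 out of 16 → fraction 3/16
Expected count = 3/16 × 1600 = 300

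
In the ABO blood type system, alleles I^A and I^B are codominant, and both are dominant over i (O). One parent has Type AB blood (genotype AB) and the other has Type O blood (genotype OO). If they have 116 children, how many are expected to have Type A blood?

Cross: AB × OO
Possible offspring genotypes: 2 AO, 2 BO
Blood type counts: 2 Type A, 2 Type B
Probability of Type A: 2/4 = 1/2
Expected count = 1/2 × 116 = 58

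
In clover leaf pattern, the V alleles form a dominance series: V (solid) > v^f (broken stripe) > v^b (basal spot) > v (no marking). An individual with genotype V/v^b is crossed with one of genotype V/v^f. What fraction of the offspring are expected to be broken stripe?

Cross: V/v^b × V/v^f
Allele dominance: V > v^f > v^b > v
Offspring genotypes: 1 V/V, 1 V/v^f, 1 V/v^b, 1 v^f/v^b
Phenotype counts: 3 solid, 1 broken stripe
broken stripe: 1 out of 4
Probability: 1/4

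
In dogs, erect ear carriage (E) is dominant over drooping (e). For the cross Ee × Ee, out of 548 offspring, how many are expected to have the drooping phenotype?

Punnett square for Ee × Ee:
Offspring genotypes: 1 EE, 2 Ee, 1 ee
Total offspring: 4
Count with target: 1
Probability: 1/4
Expected count = 1/4 × 548 = 137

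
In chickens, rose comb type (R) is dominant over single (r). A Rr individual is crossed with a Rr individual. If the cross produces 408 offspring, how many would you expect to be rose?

Punnett square for Rr × Rr:
Offspring genotypes: 1 RR, 2 Rr, 1 rr
rose: 3, single: 1
rose: 3 out of 4 → fraction 3/4
Expected count = 3/4 × 408 = 306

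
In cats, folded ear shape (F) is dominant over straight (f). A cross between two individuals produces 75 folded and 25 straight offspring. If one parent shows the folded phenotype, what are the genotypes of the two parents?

Observed offspring: 75 folded, 25 straight
The observed ratio simplifies to 3:1. Straight (ff) offspring appear, so each parent must contribute one f allele. The parent stated to show folded carries F, so it is Ff. The other parent is then either Ff or ff: Ff × ff would give a 1:1 split, whereas Ff × Ff gives 3:1 — matching the data. So both parents are heterozygous (Ff × Ff).
Parent genotypes: Ff × Ff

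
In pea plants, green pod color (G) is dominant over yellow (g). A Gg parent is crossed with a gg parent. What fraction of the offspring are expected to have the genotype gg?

Punnett square for Gg × gg:
Offspring genotypes: 2 Gg, 2 gg
Total offspring: 4
Count with target: 2
Probability: 2/4 = 1/2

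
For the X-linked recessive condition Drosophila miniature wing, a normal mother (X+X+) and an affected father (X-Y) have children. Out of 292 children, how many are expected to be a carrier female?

Cross: X+X+ × X-Y
Offspring: 2 X+X-, 2 X+Y
Probability of a carrier female: 2/4 = 1/2
Expected count = 1/2 × 292 = 146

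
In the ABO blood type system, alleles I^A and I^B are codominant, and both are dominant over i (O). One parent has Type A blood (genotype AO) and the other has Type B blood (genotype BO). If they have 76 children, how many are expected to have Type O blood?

Cross: AO × BO
Possible offspring genotypes: 1 AB, 1 AO, 1 BO, 1 OO
Blood type counts: 1 Type AB, 1 Type A, 1 Type B, 1 Type O
Probability of Type O: 1/4
Expected count = 1/4 × 76 = 19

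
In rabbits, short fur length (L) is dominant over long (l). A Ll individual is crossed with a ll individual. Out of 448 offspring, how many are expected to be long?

Punnett square for Ll × ll:
Offspring genotypes: 2 Ll, 2 ll
short: 2, long: 2
long: 2 out of 4 → fraction 1/2
Expected count = 1/2 × 448 = 224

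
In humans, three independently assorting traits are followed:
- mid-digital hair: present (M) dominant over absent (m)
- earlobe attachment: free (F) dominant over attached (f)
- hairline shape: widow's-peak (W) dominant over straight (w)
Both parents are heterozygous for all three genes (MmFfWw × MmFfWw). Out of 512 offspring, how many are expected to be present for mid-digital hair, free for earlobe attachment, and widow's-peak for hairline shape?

Trihybrid cross: MmFfWw × MmFfWw
Each trait segregates independently with a 3:1 phenotypic ratio, so each gene contributes 3/4 (dominant) or 1/4 (recessive).
Target: present (mid-digital hair), free (earlobe attachment), widow's-peak (hairline shape)
Probability = product of independent per-trait probabilities
= 3/4 × 3/4 × 3/4 = 27/64
Expected count = 27/64 × 512 = 216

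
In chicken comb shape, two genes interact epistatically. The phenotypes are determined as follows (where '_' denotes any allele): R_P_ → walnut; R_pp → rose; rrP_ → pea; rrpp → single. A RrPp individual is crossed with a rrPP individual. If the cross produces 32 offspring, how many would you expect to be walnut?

Cross: RrPp × rrPP — consider each gene separately:
R gene: Rr × rr → 2 Rr, 2 rr → 2 R_ : 2 rr (out of 4)
P gene: Pp × PP → 2 PP, 2 Pp → 4 P_ (out of 4)
Genotype classes (out of 4 × 4 = 16): R_P_ = 2×4 = 8; rrP_ = 2×4 = 8
Apply the phenotype rules: R_P_ (8) → walnut; rrP_ (8) → pea
Phenotype counts (out of 16): 8 walnut, 8 pea
walnut: 8 out of 16 → fraction 1/2
Expected count = 1/2 × 32 = 16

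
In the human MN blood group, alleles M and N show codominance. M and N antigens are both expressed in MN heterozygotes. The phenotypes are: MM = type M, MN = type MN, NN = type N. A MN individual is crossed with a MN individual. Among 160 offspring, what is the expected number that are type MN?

Punnett square for MN × MN:
Offspring genotypes: 1 MM, 2 MN, 1 NN
Phenotype counts: 1 type M, 2 type MN, 1 type N
type MN: 2 out of 4 → fraction 1/2
Expected count = 1/2 × 160 = 80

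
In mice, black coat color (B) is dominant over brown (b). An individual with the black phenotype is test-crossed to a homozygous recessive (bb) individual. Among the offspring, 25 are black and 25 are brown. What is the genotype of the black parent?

Test cross: ? × bb
Offspring: 25 black, 25 brown — approximately 1:1.
A 1:1 ratio in a test cross indicates the unknown parent is heterozygous (Bb).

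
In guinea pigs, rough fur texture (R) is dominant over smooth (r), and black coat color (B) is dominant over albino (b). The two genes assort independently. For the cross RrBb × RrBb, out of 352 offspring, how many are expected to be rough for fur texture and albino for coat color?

Dihybrid cross RrBb × RrBb — consider each gene separately:
fur texture: Rr × Rr → 1 RR, 2 Rr, 1 rr → 3 R_ : 1 rr (out of 4)
coat color: Bb × Bb → 1 BB, 2 Bb, 1 bb → 3 B_ : 1 bb (out of 4)
Looking for: rough (R_) and albino (bb)
P(rough) = 3/4, P(albino) = 1/4
P(both) = 3/4 × 1/4 = 3/16
Expected count = 3/16 × 352 = 66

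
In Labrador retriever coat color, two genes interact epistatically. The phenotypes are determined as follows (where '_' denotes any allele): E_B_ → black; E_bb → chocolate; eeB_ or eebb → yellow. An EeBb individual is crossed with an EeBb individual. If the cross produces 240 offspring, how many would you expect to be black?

Cross: EeBb × EeBb — consider each gene separately:
E gene: Ee × Ee → 1 EE, 2 Ee, 1 ee → 3 E_ : 1 ee (out of 4)
B gene: Bb × Bb → 1 BB, 2 Bb, 1 bb → 3 B_ : 1 bb (out of 4)
Genotype classes (out of 4 × 4 = 16): E_B_ = 3×3 = 9; E_bb = 3×1 = 3; eeB_ = 1×3 = 3; eebb = 1×1 = 1
Apply the phenotype rules: E_B_ (9) → black; E_bb (3) → chocolate; eeB_ (3) + eebb (1) → yellow
Phenotype counts (out of 16): 9 black, 3 chocolate, 4 yellow
black: 9 out of 16 → fraction 9/16
Expected count = 9/16 × 240 = 135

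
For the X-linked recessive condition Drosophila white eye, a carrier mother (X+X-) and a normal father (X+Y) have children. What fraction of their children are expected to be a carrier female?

Cross: X+X- × X+Y
Offspring: 1 X+X+, 1 X+Y, 1 X+X-, 1 X-Y
Probability of a carrier female: 1/4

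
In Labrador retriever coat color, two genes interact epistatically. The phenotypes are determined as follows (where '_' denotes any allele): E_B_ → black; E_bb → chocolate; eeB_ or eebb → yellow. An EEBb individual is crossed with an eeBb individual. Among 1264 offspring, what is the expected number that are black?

Cross: EEBb × eeBb — consider each gene separately:
E gene: EE × ee → 4 Ee → 4 E_ (out of 4)
B gene: Bb × Bb → 1 BB, 2 Bb, 1 bb → 3 B_ : 1 bb (out of 4)
Genotype classes (out of 4 × 4 = 16): E_B_ = 4×3 = 12; E_bb = 4×1 = 4
Apply the phenotype rules: E_B_ (12) → black; E_bb (4) → chocolate
Phenotype counts (out of 16): 12 black, 4 chocolate
black: 12 out of 16 → fraction 3/4
Expected count = 3/4 × 1264 = 948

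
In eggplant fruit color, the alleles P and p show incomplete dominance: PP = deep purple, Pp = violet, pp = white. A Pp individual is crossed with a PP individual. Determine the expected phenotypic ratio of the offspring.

Punnett square for Pp × PP:
Offspring genotypes: 2 PP, 2 Pp
Phenotype counts: 2 deep purple, 2 violet
Ratio: 1 deep purple : 1 violet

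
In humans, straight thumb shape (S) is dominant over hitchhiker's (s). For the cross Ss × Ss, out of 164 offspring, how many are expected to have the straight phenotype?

Punnett square for Ss × Ss:
Offspring genotypes: 1 SS, 2 Ss, 1 ss
Total offspring: 4
Count with target: 3
Probability: 3/4
Expected count = 3/4 × 164 = 123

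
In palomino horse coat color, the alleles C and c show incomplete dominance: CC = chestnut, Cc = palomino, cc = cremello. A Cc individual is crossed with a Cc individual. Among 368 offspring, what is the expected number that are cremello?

Punnett square for Cc × Cc:
Offspring genotypes: 1 CC, 2 Cc, 1 cc
Phenotype counts: 1 chestnut, 2 palomino, 1 cremello
cremello: 1 out of 4 → fraction 1/4
Expected count = 1/4 × 368 = 92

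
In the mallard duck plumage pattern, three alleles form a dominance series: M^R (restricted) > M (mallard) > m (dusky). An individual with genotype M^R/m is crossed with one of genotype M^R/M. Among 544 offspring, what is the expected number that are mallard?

Cross: M^R/m × M^R/M
Allele dominance: M^R > M > m
Offspring genotypes: 1 M^R/M^R, 1 M^R/M, 1 M^R/m, 1 M/m
Phenotype counts: 3 restricted, 1 mallard
mallard: 1 out of 4 → fraction 1/4
Expected count = 1/4 × 544 = 136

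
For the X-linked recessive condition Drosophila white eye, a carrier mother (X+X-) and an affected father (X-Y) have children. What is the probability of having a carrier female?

Cross: X+X- × X-Y
Offspring: 1 X+X-, 1 X+Y, 1 X-X-, 1 X-Y
Probability of a carrier female: 1/4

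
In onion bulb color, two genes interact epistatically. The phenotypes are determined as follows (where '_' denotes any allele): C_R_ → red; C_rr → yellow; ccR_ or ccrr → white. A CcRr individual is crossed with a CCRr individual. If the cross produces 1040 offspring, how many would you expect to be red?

Cross: CcRr × CCRr — consider each gene separately:
C gene: Cc × CC → 2 CC, 2 Cc → 4 C_ (out of 4)
R gene: Rr × Rr → 1 RR, 2 Rr, 1 rr → 3 R_ : 1 rr (out of 4)
Genotype classes (out of 4 × 4 = 16): C_R_ = 4×3 = 12; C_rr = 4×1 = 4
Apply the phenotype rules: C_R_ (12) → red; C_rr (4) → yellow
Phenotype counts (out of 16): 12 red, 4 yellow
red: 12 out of 16 → fraction 3/4
Expected count = 3/4 × 1040 = 780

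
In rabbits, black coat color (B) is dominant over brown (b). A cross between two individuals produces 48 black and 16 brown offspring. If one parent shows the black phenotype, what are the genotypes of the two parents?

Observed offspring: 48 black, 16 brown
The observed ratio simplifies to 3:1. Brown (bb) offspring appear, so each parent must contribute one b allele. The parent stated to show black carries B, so it is Bb. The other parent is then either Bb or bb: Bb × bb would give a 1:1 split, whereas Bb × Bb gives 3:1 — matching the data. So both parents are heterozygous (Bb × Bb).
Parent genotypes: Bb × Bb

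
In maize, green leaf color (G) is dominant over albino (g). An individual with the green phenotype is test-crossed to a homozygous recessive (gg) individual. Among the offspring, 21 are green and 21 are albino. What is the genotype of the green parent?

Test cross: ? × gg
Offspring: 21 green, 21 albino — approximately 1:1.
A 1:1 ratio in a test cross indicates the unknown parent is heterozygous (Gg).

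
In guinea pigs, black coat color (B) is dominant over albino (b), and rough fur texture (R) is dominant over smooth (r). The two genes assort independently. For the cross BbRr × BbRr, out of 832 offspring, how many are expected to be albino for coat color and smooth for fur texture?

Dihybrid cross BbRr × BbRr — consider each gene separately:
coat color: Bb × Bb → 1 BB, 2 Bb, 1 bb → 3 B_ : 1 bb (out of 4)
fur texture: Rr × Rr → 1 RR, 2 Rr, 1 rr → 3 R_ : 1 rr (out of 4)
Looking for: albino (bb) and smooth (rr)
P(albino) = 1/4, P(smooth) = 1/4
P(both) = 1/4 × 1/4 = 1/16
Expected count = 1/16 × 832 = 52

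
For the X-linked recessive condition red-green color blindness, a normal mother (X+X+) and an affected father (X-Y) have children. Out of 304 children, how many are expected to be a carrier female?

Cross: X+X+ × X-Y
Offspring: 2 X+X-, 2 X+Y
Probability of a carrier female: 2/4 = 1/2
Expected count = 1/2 × 304 = 152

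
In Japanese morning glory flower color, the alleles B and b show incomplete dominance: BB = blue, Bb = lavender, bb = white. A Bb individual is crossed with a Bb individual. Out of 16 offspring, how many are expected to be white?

Punnett square for Bb × Bb:
Offspring genotypes: 1 BB, 2 Bb, 1 bb
Phenotype counts: 1 blue, 2 lavender, 1 white
white: 1 out of 4 → fraction 1/4
Expected count = 1/4 × 16 = 4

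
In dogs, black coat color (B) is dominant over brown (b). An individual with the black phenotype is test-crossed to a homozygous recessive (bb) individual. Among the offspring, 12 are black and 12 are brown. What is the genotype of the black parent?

Test cross: ? × bb
Offspring: 12 black, 12 brown — approximately 1:1.
A 1:1 ratio in a test cross indicates the unknown parent is heterozygous (Bb).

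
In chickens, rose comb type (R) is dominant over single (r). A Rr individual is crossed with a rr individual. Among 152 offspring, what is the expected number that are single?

Punnett square for Rr × rr:
Offspring genotypes: 2 Rr, 2 rr
rose: 2, single: 2
single: 2 out of 4 → fraction 1/2
Expected count = 1/2 × 152 = 76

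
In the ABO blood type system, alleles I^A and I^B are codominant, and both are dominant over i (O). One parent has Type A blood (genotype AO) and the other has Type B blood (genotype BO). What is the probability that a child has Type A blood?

Cross: AO × BO
Possible offspring genotypes: 1 AB, 1 AO, 1 BO, 1 OO
Blood type counts: 1 Type AB, 1 Type A, 1 Type B, 1 Type O
Probability of Type A: 1/4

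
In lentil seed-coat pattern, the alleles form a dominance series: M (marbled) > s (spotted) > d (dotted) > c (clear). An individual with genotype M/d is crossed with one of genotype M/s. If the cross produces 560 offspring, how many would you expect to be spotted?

Cross: M/d × M/s
Allele dominance: M > s > d > c
Offspring genotypes: 1 M/M, 1 M/s, 1 M/d, 1 s/d
Phenotype counts: 3 marbled, 1 spotted
spotted: 1 out of 4 → fraction 1/4
Expected count = 1/4 × 560 = 140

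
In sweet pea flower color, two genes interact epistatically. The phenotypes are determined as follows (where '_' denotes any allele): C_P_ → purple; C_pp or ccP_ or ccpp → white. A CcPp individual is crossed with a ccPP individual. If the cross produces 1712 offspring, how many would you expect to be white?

Cross: CcPp × ccPP — consider each gene separately:
C gene: Cc × cc → 2 Cc, 2 cc → 2 C_ : 2 cc (out of 4)
P gene: Pp × PP → 2 PP, 2 Pp → 4 P_ (out of 4)
Genotype classes (out of 4 × 4 = 16): C_P_ = 2×4 = 8; ccP_ = 2×4 = 8
Apply the phenotype rules: C_P_ (8) → purple; ccP_ (8) → white
Phenotype counts (out of 16): 8 purple, 8 white
white: 8 out of 16 → fraction 1/2
Expected count = 1/2 × 1712 = 856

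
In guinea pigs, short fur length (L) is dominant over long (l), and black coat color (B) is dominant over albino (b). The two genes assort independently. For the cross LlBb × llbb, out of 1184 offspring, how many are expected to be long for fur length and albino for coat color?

Dihybrid cross LlBb × llbb — consider each gene separately:
fur length: Ll × ll → 2 Ll, 2 ll → 2 L_ : 2 ll (out of 4)
coat color: Bb × bb → 2 Bb, 2 bb → 2 B_ : 2 bb (out of 4)
Looking for: long (ll) and albino (bb)
P(long) = 2/4, P(albino) = 2/4
P(both) = 2/4 × 2/4 = 4/16 = 1/4
Expected count = 1/4 × 1184 = 296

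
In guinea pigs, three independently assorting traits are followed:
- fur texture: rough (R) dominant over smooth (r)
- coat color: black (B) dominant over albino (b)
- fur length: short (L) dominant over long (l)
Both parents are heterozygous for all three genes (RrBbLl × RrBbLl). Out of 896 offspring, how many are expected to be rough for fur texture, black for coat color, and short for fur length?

Trihybrid cross: RrBbLl × RrBbLl
Each trait segregates independently with a 3:1 phenotypic ratio, so each gene contributes 3/4 (dominant) or 1/4 (recessive).
Target: rough (fur texture), black (coat color), short (fur length)
Probability = product of independent per-trait probabilities
= 3/4 × 3/4 × 3/4 = 27/64
Expected count = 27/64 × 896 = 378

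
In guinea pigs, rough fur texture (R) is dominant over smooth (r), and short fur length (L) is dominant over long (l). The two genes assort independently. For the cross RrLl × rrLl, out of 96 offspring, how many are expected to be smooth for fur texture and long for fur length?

Dihybrid cross RrLl × rrLl — consider each gene separately:
fur texture: Rr × rr → 2 Rr, 2 rr → 2 R_ : 2 rr (out of 4)
fur length: Ll × Ll → 1 LL, 2 Ll, 1 ll → 3 L_ : 1 ll (out of 4)
Looking for: smooth (rr) and long (ll)
P(smooth) = 2/4, P(long) = 1/4
P(both) = 2/4 × 1/4 = 2/16 = 1/8
Expected count = 1/8 × 96 = 12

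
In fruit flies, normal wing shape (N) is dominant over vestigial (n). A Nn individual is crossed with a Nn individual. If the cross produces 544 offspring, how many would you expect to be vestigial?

Punnett square for Nn × Nn:
Offspring genotypes: 1 NN, 2 Nn, 1 nn
normal: 3, vestigial: 1
vestigial: 1 out of 4 → fraction 1/4
Expected count = 1/4 × 544 = 136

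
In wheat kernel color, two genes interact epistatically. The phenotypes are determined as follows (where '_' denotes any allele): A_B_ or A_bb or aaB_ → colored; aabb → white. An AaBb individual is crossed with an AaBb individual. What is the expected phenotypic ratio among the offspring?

Cross: AaBb × AaBb — consider each gene separately:
A gene: Aa × Aa → 1 AA, 2 Aa, 1 aa → 3 A_ : 1 aa (out of 4)
B gene: Bb × Bb → 1 BB, 2 Bb, 1 bb → 3 B_ : 1 bb (out of 4)
Genotype classes (out of 4 × 4 = 16): A_B_ = 3×3 = 9; A_bb = 3×1 = 3; aaB_ = 1×3 = 3; aabb = 1×1 = 1
Apply the phenotype rules: A_B_ (9) + A_bb (3) + aaB_ (3) → colored; aabb (1) → white
Phenotype counts (out of 16): 15 colored, 1 white
Ratio: 15 colored : 1 white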